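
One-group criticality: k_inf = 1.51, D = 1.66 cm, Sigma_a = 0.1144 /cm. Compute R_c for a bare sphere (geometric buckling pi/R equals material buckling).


L^2 = D / Sigma_a = 1.66 / 0.1144 = 14.51049 cm^2
B_m^2 = (k_inf - 1) / L^2 = (1.51 - 1) / 14.51049 = 0.03514699 /cm^2
For a bare sphere: B_g = pi/R, so R_c = pi / sqrt(B_m^2)
R_c = pi / sqrt(0.03514699) = 16.757 cm

16.757


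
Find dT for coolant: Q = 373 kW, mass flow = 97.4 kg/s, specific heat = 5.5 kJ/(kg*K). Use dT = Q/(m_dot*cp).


dT = Q / (m_dot * cp)
dT = 373 / (97.4 * 5.5)
dT = 0.69629 C

0.69629


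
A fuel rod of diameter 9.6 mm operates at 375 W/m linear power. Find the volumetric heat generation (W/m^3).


r = D / 2 / 1000 = 9.6 / 2 / 1000 = 0.0048 m
q''' = q' / (pi * r^2)
q''' = 375 / (pi * 0.0048^2)
q''' = 5.1808e+06 W/m^3

5.1808e+06


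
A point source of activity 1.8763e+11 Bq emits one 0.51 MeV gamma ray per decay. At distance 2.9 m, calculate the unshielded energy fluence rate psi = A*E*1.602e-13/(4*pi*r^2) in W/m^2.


psi = A * E * 1.602e-13 / (4*pi*r^2)
psi = 1.8763e+11 * 0.51 * 1.602e-13 / (4*pi*2.9^2)
psi = 1.4505e-04 W/m^2

1.4505e-04


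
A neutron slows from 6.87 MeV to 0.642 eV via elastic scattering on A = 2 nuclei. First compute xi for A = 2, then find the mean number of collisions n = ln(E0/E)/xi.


xi = 1 + (A-1)^2/(2A)*ln((A-1)/(A+1)) = 0.7253469 (for A = 2)
n = ln(E0/E) / xi
n = ln(6.87e6 / 0.642) / 0.7253469
n = ln(1.070093e+07) / 0.7253469 = 22.315

22.315


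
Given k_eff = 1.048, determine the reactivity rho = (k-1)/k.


rho = (k_eff - 1) / k_eff
rho = (1.048 - 1) / 1.048
rho = 0.045802

0.045802


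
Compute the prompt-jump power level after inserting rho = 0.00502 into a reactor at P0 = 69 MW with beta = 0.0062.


P1/P0 = beta / (beta - rho)
P1/P0 = 0.0062 / (0.0062 - 0.00502) = 5.254237
P1 = 69 * 5.254237 = 362.54 MW

362.54


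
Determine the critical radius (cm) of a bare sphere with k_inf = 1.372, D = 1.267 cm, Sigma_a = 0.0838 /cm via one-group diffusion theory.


L^2 = D / Sigma_a = 1.267 / 0.0838 = 15.11933 cm^2
B_m^2 = (k_inf - 1) / L^2 = (1.372 - 1) / 15.11933 = 0.02460426 /cm^2
For a bare sphere: B_g = pi/R, so R_c = pi / sqrt(B_m^2)
R_c = pi / sqrt(0.02460426) = 20.028 cm

20.028


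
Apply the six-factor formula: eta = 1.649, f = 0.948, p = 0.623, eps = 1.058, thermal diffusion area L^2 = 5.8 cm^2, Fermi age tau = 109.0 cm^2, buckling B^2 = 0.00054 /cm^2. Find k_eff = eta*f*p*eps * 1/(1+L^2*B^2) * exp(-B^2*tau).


k_inf = eta*f*p*eps = 1.649*0.948*0.623*1.058 = 1.030393
P_TNL = 1/(1 + L^2*B^2) = 1/(1 + 5.8*0.00054) = 0.9968778
P_FNL = exp(-B^2*tau) = exp(-0.00054*109.0) = 0.9428388
k_eff = k_inf * P_TNL * P_FNL = 1.030393 * 0.9968778 * 0.9428388
k_eff = 0.96846

0.96846


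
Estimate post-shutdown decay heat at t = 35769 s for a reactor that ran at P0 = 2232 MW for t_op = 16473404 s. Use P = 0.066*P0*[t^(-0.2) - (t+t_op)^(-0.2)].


P/P0 = 0.066 * [t^(-0.2) - (t + t_op)^(-0.2)]
P/P0 = 0.066 * [35769^(-0.2) - (35769 + 16473404)^(-0.2)]
P/P0 = 0.066 * [0.1228284 - 0.03601264] = 0.005729840
P = 2232 * 0.005729840 = 12.789 MW

12.789


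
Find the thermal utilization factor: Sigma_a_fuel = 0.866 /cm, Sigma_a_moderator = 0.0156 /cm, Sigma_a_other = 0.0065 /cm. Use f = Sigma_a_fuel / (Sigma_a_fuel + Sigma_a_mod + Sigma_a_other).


f = Sigma_a_fuel / (Sigma_a_fuel + Sigma_a_mod + Sigma_a_other)
f = 0.866 / (0.866 + 0.0156 + 0.0065)
f = 0.97512

0.97512


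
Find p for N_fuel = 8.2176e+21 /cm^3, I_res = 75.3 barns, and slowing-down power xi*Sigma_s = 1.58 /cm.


p = exp(-N * I * 1e-24 / (xi*Sigma_s))
p = exp(-8.2176e+21 * 75.3 * 1e-24 / 1.58)
p = 0.67595

0.67595


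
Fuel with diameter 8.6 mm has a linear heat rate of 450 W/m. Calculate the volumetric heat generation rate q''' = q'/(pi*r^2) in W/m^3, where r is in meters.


r = D / 2 / 1000 = 8.6 / 2 / 1000 = 0.0043 m
q''' = q' / (pi * r^2)
q''' = 450 / (pi * 0.0043^2)
q''' = 7.7469e+06 W/m^3

7.7469e+06


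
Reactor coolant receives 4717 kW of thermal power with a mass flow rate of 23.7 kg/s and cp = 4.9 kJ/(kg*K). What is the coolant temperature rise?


dT = Q / (m_dot * cp)
dT = 4717 / (23.7 * 4.9)
dT = 40.618 C

40.618


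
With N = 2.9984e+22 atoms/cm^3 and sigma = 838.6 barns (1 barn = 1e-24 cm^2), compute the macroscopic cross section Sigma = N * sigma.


Sigma = N * sigma_barns * 1e-24
Sigma = 2.9984e+22 * 838.6 * 1e-24
Sigma = 25.145 /cm

25.145


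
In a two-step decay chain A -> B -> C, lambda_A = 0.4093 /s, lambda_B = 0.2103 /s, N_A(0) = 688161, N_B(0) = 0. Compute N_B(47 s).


N_B(t) = lambda_A * N_A0 / (lambda_B - lambda_A) * [exp(-lambda_A*t) - exp(-lambda_B*t)]
exp(-0.4093*47) = 4.420116e-09; exp(-0.2103*47) = 5.097884e-05
N_B = 0.4093 * 688161 / (0.2103 - 0.4093) * (4.420116e-09 - 5.097884e-05)
N_B = 72.149

72.149


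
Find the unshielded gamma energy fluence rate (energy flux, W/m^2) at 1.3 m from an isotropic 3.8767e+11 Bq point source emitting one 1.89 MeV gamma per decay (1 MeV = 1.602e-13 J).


psi = A * E * 1.602e-13 / (4*pi*r^2)
psi = 3.8767e+11 * 1.89 * 1.602e-13 / (4*pi*1.3^2)
psi = 0.0055270 W/m^2

0.0055270


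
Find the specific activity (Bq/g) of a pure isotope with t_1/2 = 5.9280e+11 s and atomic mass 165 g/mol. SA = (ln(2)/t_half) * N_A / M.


lambda = ln(2) / t_half = ln(2) / 5.9280e+11 = 1.169277e-12 /s
SA = lambda * N_A / M
SA = 1.169277e-12 * 6.022e23 / 165
SA = 4.2675e+09 Bq/g

4.2675e+09


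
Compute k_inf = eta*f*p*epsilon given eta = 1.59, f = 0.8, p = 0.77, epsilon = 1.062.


k_inf = eta * f * p * epsilon
k_inf = 1.59 * 0.8 * 0.77 * 1.062
k_inf = 1.0402

1.0402


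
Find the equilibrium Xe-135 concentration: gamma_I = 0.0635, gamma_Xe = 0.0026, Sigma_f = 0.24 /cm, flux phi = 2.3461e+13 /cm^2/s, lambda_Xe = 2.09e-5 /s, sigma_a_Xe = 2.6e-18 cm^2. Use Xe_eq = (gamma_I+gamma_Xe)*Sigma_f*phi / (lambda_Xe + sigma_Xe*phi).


Xe_eq = (gamma_I + gamma_Xe) * Sigma_f * phi / (lambda_Xe + sigma_Xe * phi)
Numerator = (0.0635 + 0.0026) * 0.24 * 2.3461e+13 = 3.721853e+11
Denominator = 2.09e-5 + 2.6e-18 * 2.3461e+13 = 8.189860e-05
Xe_eq = 3.721853e+11 / 8.189860e-05 = 4.5445e+15 /cm^3

4.5445e+15


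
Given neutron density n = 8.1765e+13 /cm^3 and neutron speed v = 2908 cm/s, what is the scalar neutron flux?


phi = n * v
phi = 8.1765e+13 * 2908
phi = 2.3777e+17 /cm^2/s

2.3777e+17


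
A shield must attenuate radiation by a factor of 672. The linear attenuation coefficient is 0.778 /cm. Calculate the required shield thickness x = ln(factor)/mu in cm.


x = ln(factor) / mu
x = ln(672) / 0.778
x = 8.3679 cm

8.3679


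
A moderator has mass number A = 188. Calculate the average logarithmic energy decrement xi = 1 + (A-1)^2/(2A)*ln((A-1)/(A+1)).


xi = 1 + (A-1)^2/(2A) * ln((A-1)/(A+1))
xi = 1 + (188-1)^2/(2*188) * ln((188-1)/(188 +1))
xi = 0.010601

0.010601


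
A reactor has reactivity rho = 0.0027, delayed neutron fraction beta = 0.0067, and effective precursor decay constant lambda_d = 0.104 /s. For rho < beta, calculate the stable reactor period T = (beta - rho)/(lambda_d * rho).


T = (beta - rho) / (lambda_d * rho)
T = (0.0067 - 0.0027) / (0.104 * 0.0027)
T = 14.245 s

14.245


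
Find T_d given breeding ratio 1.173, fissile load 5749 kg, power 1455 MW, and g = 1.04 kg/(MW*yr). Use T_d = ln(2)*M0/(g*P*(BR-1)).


Breeding gain G = BR - 1 = 1.173 - 1 = 0.173
Fissile production rate = g * P * G = 1.04 * 1455 * 0.173 = 261.7836 kg/yr
T_d = ln(2) * M0 / (g * P * G)
T_d = ln(2) * 5749 / 261.7836 = 15.222 yr

15.222


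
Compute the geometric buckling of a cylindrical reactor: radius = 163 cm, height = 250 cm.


B^2 = (2.405/R)^2 + (pi/H)^2
B^2 = (2.405/163)^2 + (pi/250)^2
B^2 = 3.7561e-04 /cm^2

3.7561e-04


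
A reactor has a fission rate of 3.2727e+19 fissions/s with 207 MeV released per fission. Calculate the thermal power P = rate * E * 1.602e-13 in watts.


P = fission_rate * E_MeV * 1.602e-13
P = 3.2727e+19 * 207 * 1.602e-13
P = 1.0853e+09 W

1.0853e+09


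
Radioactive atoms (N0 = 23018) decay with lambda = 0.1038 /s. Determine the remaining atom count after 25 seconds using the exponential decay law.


N = N0 * exp(-lambda * t)
N = 23018 * exp(-0.1038 * 25)
N = 1718.2

1718.2


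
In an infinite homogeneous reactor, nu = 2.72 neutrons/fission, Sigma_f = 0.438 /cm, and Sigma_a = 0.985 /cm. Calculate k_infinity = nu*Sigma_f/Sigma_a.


k_inf = nu * Sigma_f / Sigma_a
k_inf = 2.72 * 0.438 / 0.985
k_inf = 1.2095

1.2095


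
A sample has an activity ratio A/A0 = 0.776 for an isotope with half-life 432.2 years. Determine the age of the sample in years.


lambda = ln(2) / t_half = ln(2) / 432.2 = 0.001603765 /yr
t = -ln(A/A0) / lambda
t = -ln(0.776) / 0.001603765
t = 158.13 yr

158.13


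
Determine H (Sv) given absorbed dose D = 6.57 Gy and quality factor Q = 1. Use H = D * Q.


H = D * Q
H = 6.57 * 1
H = 6.5700 Sv

6.5700


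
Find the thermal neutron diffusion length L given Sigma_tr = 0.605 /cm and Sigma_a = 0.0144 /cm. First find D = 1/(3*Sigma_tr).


D = 1 / (3 * Sigma_tr) = 1 / (3 * 0.605) = 0.5509642 cm
L = sqrt(D / Sigma_a)
L = sqrt(0.5509642 / 0.0144)
L = 6.1856 cm

6.1856


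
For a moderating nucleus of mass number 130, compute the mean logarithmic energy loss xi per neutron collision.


xi = 1 + (A-1)^2/(2A) * ln((A-1)/(A+1))
xi = 1 + (130-1)^2/(2*130) * ln((130-1)/(130 +1))
xi = 0.015306

0.015306


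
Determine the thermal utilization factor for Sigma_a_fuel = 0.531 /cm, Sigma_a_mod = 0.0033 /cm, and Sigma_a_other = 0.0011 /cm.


f = Sigma_a_fuel / (Sigma_a_fuel + Sigma_a_mod + Sigma_a_other)
f = 0.531 / (0.531 + 0.0033 + 0.0011)
f = 0.99178

0.99178


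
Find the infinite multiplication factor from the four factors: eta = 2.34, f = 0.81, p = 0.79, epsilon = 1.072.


k_inf = eta * f * p * epsilon
k_inf = 2.34 * 0.81 * 0.79 * 1.072
k_inf = 1.6052

1.6052


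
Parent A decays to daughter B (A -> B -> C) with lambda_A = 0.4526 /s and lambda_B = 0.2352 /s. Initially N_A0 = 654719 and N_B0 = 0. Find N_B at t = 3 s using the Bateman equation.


N_B(t) = lambda_A * N_A0 / (lambda_B - lambda_A) * [exp(-lambda_A*t) - exp(-lambda_B*t)]
exp(-0.4526*3) = 0.2572261; exp(-0.2352*3) = 0.4938122
N_B = 0.4526 * 654719 / (0.2352 - 0.4526) * (0.2572261 - 0.4938122)
N_B = 322477

322477


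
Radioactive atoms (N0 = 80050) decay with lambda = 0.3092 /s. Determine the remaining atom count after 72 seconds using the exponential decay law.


N = N0 * exp(-lambda * t)
N = 80050 * exp(-0.3092 * 72)
N = 1.7176e-05

1.7176e-05


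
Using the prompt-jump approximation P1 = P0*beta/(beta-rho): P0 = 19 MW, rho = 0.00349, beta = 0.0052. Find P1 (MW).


P1/P0 = beta / (beta - rho)
P1/P0 = 0.0052 / (0.0052 - 0.00349) = 3.040936
P1 = 19 * 3.040936 = 57.778 MW

57.778


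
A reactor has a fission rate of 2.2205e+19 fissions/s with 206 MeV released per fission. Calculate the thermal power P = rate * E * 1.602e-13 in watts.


P = fission_rate * E_MeV * 1.602e-13
P = 2.2205e+19 * 206 * 1.602e-13
P = 7.3279e+08 W

7.3279e+08


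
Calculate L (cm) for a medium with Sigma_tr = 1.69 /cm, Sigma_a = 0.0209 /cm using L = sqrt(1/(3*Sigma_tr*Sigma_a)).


D = 1 / (3 * Sigma_tr) = 1 / (3 * 1.69) = 0.1972387 cm
L = sqrt(D / Sigma_a)
L = sqrt(0.1972387 / 0.0209)
L = 3.0720 cm

3.0720


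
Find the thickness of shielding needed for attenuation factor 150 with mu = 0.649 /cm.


x = ln(factor) / mu
x = ln(150) / 0.649
x = 7.7205 cm

7.7205


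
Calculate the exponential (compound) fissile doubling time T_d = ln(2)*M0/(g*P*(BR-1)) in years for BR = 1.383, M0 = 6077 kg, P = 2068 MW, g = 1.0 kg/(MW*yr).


Breeding gain G = BR - 1 = 1.383 - 1 = 0.383
Fissile production rate = g * P * G = 1.0 * 2068 * 0.383 = 792.044 kg/yr
T_d = ln(2) * M0 / (g * P * G)
T_d = ln(2) * 6077 / 792.044 = 5.3182 yr

5.3182


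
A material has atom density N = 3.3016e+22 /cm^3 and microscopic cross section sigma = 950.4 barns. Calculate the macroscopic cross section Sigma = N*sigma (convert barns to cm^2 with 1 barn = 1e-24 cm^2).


Sigma = N * sigma_barns * 1e-24
Sigma = 3.3016e+22 * 950.4 * 1e-24
Sigma = 31.378 /cm

31.378


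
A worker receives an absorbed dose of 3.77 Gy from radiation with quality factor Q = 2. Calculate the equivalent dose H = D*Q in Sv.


H = D * Q
H = 3.77 * 2
H = 7.5400 Sv

7.5400


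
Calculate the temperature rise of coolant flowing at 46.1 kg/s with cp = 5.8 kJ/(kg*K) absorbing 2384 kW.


dT = Q / (m_dot * cp)
dT = 2384 / (46.1 * 5.8)
dT = 8.9161 C

8.9161


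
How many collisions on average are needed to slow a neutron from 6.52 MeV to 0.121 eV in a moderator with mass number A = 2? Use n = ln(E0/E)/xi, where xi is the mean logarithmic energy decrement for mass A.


xi = 1 + (A-1)^2/(2A)*ln((A-1)/(A+1)) = 0.7253469 (for A = 2)
n = ln(E0/E) / xi
n = ln(6.52e6 / 0.121) / 0.7253469
n = ln(5.388430e+07) / 0.7253469 = 24.543

24.543


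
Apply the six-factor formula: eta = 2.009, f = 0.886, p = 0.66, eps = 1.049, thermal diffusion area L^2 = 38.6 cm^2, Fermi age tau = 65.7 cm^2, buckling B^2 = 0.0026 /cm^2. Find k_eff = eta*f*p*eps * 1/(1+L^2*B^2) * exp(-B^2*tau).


k_inf = eta*f*p*eps = 2.009*0.886*0.66*1.049 = 1.232347
P_TNL = 1/(1 + L^2*B^2) = 1/(1 + 38.6*0.0026) = 0.9087935
P_FNL = exp(-B^2*tau) = exp(-0.0026*65.7) = 0.8429733
k_eff = k_inf * P_TNL * P_FNL = 1.232347 * 0.9087935 * 0.8429733
k_eff = 0.94409

0.94409


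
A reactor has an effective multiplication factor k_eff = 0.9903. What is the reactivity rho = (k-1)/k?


rho = (k_eff - 1) / k_eff
rho = (0.9903 - 1) / 0.9903
rho = -0.0097950

-0.0097950


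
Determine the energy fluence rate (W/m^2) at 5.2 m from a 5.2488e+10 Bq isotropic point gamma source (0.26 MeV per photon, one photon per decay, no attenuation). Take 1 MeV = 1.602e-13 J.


psi = A * E * 1.602e-13 / (4*pi*r^2)
psi = 5.2488e+10 * 0.26 * 1.602e-13 / (4*pi*5.2^2)
psi = 6.4340e-06 W/m^2

6.4340e-06


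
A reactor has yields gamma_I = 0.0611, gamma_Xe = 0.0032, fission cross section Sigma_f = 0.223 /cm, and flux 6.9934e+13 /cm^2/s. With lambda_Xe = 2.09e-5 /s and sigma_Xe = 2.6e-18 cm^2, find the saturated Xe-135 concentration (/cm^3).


Xe_eq = (gamma_I + gamma_Xe) * Sigma_f * phi / (lambda_Xe + sigma_Xe * phi)
Numerator = (0.0611 + 0.0032) * 0.223 * 6.9934e+13 = 1.002777e+12
Denominator = 2.09e-5 + 2.6e-18 * 6.9934e+13 = 2.027284e-04
Xe_eq = 1.002777e+12 / 2.027284e-04 = 4.9464e+15 /cm^3

4.9464e+15


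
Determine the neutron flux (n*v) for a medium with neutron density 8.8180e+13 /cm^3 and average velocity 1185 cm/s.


phi = n * v
phi = 8.8180e+13 * 1185
phi = 1.0449e+17 /cm^2/s

1.0449e+17


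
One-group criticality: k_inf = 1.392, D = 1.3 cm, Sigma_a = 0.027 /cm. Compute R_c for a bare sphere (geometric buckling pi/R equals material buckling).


L^2 = D / Sigma_a = 1.3 / 0.027 = 48.14815 cm^2
B_m^2 = (k_inf - 1) / L^2 = (1.392 - 1) / 48.14815 = 0.008141538 /cm^2
For a bare sphere: B_g = pi/R, so R_c = pi / sqrt(B_m^2)
R_c = pi / sqrt(0.008141538) = 34.817 cm

34.817


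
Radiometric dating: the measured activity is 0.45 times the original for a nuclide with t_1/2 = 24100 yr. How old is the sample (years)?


lambda = ln(2) / t_half = ln(2) / 24100 = 2.876129e-05 /yr
t = -ln(A/A0) / lambda
t = -ln(0.45) / 2.876129e-05
t = 27763 yr

27763


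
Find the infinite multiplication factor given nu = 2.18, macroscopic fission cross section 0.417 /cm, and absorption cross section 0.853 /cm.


k_inf = nu * Sigma_f / Sigma_a
k_inf = 2.18 * 0.417 / 0.853
k_inf = 1.0657

1.0657


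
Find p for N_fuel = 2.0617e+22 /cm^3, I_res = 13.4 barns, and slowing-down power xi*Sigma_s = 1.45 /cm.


p = exp(-N * I * 1e-24 / (xi*Sigma_s))
p = exp(-2.0617e+22 * 13.4 * 1e-24 / 1.45)
p = 0.82652

0.82652


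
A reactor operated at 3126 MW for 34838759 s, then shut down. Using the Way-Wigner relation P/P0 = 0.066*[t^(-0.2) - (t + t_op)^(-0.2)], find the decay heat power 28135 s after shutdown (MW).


P/P0 = 0.066 * [t^(-0.2) - (t + t_op)^(-0.2)]
P/P0 = 0.066 * [28135^(-0.2) - (28135 + 34838759)^(-0.2)]
P/P0 = 0.066 * [0.1288696 - 0.03101111] = 0.006458660
P = 3126 * 0.006458660 = 20.190 MW

20.190


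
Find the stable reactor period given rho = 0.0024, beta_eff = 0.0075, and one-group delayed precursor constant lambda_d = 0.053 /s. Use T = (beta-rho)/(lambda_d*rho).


T = (beta - rho) / (lambda_d * rho)
T = (0.0075 - 0.0024) / (0.053 * 0.0024)
T = 40.094 s

40.094


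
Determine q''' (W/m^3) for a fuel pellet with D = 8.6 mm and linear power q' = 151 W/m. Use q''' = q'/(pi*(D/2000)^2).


r = D / 2 / 1000 = 8.6 / 2 / 1000 = 0.0043 m
q''' = q' / (pi * r^2)
q''' = 151 / (pi * 0.0043^2)
q''' = 2.5995e+06 W/m^3

2.5995e+06


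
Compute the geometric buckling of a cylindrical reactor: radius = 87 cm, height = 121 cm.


B^2 = (2.405/R)^2 + (pi/H)^2
B^2 = (2.405/87)^2 + (pi/121)^2
B^2 = 0.0014383 /cm^2

0.0014383


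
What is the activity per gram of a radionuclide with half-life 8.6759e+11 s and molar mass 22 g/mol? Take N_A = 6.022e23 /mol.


lambda = ln(2) / t_half = ln(2) / 8.6759e+11 = 7.989340e-13 /s
SA = lambda * N_A / M
SA = 7.989340e-13 * 6.022e23 / 22
SA = 2.1869e+10 Bq/g

2.1869e+10


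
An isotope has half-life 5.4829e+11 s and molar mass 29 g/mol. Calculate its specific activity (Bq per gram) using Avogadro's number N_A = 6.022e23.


lambda = ln(2) / t_half = ln(2) / 5.4829e+11 = 1.264198e-12 /s
SA = lambda * N_A / M
SA = 1.264198e-12 * 6.022e23 / 29
SA = 2.6252e+10 Bq/g

2.6252e+10


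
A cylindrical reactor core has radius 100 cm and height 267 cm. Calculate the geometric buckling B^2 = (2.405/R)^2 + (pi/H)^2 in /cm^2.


B^2 = (2.405/R)^2 + (pi/H)^2
B^2 = (2.405/100)^2 + (pi/267)^2
B^2 = 7.1685e-04 /cm^2

7.1685e-04


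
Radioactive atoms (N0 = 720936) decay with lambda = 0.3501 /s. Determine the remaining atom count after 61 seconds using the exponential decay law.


N = N0 * exp(-lambda * t)
N = 720936 * exp(-0.3501 * 61)
N = 3.8288e-04

3.8288e-04


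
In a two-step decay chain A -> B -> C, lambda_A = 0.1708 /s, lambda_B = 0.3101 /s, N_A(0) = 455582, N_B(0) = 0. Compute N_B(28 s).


N_B(t) = lambda_A * N_A0 / (lambda_B - lambda_A) * [exp(-lambda_A*t) - exp(-lambda_B*t)]
exp(-0.1708*28) = 0.008375873; exp(-0.3101*28) = 1.694759e-04
N_B = 0.1708 * 455582 / (0.3101 - 0.1708) * (0.008375873 - 1.694759e-04)
N_B = 4584.1

4584.1


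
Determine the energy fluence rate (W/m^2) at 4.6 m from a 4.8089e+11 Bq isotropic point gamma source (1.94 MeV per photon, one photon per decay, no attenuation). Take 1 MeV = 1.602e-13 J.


psi = A * E * 1.602e-13 / (4*pi*r^2)
psi = 4.8089e+11 * 1.94 * 1.602e-13 / (4*pi*4.6^2)
psi = 5.6206e-04 W/m^2

5.6206e-04


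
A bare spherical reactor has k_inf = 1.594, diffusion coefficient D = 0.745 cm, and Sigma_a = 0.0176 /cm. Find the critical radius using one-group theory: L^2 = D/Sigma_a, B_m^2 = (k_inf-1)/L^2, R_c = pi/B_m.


L^2 = D / Sigma_a = 0.745 / 0.0176 = 42.32955 cm^2
B_m^2 = (k_inf - 1) / L^2 = (1.594 - 1) / 42.32955 = 0.01403275 /cm^2
For a bare sphere: B_g = pi/R, so R_c = pi / sqrt(B_m^2)
R_c = pi / sqrt(0.01403275) = 26.520 cm

26.520


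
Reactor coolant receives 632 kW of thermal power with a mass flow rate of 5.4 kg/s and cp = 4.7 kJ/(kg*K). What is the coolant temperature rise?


dT = Q / (m_dot * cp)
dT = 632 / (5.4 * 4.7)
dT = 24.901 C

24.901


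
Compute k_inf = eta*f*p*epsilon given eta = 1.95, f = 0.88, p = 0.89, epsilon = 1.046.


k_inf = eta * f * p * epsilon
k_inf = 1.95 * 0.88 * 0.89 * 1.046
k_inf = 1.5975

1.5975


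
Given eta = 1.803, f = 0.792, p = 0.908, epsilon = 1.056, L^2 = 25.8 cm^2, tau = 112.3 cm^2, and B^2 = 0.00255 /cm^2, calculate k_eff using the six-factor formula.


k_inf = eta*f*p*eps = 1.803*0.792*0.908*1.056 = 1.369212
P_TNL = 1/(1 + L^2*B^2) = 1/(1 + 25.8*0.00255) = 0.9382711
P_FNL = exp(-B^2*tau) = exp(-0.00255*112.3) = 0.7509885
k_eff = k_inf * P_TNL * P_FNL = 1.369212 * 0.9382711 * 0.7509885
k_eff = 0.96479

0.96479


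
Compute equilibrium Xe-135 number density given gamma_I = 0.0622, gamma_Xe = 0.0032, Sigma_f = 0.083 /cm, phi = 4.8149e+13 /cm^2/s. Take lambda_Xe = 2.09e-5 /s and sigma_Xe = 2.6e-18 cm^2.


Xe_eq = (gamma_I + gamma_Xe) * Sigma_f * phi / (lambda_Xe + sigma_Xe * phi)
Numerator = (0.0622 + 0.0032) * 0.083 * 4.8149e+13 = 2.613624e+11
Denominator = 2.09e-5 + 2.6e-18 * 4.8149e+13 = 1.460874e-04
Xe_eq = 2.613624e+11 / 1.460874e-04 = 1.7891e+15 /cm^3

1.7891e+15


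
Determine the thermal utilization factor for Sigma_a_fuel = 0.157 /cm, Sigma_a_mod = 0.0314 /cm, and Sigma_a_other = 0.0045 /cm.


f = Sigma_a_fuel / (Sigma_a_fuel + Sigma_a_mod + Sigma_a_other)
f = 0.157 / (0.157 + 0.0314 + 0.0045)
f = 0.81389

0.81389


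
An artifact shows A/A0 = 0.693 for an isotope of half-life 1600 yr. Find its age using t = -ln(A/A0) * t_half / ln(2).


lambda = ln(2) / t_half = ln(2) / 1600 = 4.332170e-04 /yr
t = -ln(A/A0) / lambda
t = -ln(0.693) / 4.332170e-04
t = 846.52 yr

846.52


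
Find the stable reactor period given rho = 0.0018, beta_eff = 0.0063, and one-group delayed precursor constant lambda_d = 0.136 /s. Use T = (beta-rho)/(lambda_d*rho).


T = (beta - rho) / (lambda_d * rho)
T = (0.0063 - 0.0018) / (0.136 * 0.0018)
T = 18.382 s

18.382


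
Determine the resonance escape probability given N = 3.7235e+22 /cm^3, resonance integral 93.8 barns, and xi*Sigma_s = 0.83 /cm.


p = exp(-N * I * 1e-24 / (xi*Sigma_s))
p = exp(-3.7235e+22 * 93.8 * 1e-24 / 0.83)
p = 0.014876

0.014876


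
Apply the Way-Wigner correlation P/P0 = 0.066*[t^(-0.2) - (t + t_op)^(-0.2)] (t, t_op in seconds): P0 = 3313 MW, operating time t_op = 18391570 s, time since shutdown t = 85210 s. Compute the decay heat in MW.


P/P0 = 0.066 * [t^(-0.2) - (t + t_op)^(-0.2)]
P/P0 = 0.066 * [85210^(-0.2) - (85210 + 18391570)^(-0.2)]
P/P0 = 0.066 * [0.1032528 - 0.03521071] = 0.004490778
P = 3313 * 0.004490778 = 14.878 MW

14.878


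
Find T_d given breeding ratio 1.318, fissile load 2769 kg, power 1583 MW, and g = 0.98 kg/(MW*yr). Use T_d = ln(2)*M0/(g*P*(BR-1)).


Breeding gain G = BR - 1 = 1.318 - 1 = 0.318
Fissile production rate = g * P * G = 0.98 * 1583 * 0.318 = 493.32612 kg/yr
T_d = ln(2) * M0 / (g * P * G)
T_d = ln(2) * 2769 / 493.32612 = 3.8906 yr

3.8906


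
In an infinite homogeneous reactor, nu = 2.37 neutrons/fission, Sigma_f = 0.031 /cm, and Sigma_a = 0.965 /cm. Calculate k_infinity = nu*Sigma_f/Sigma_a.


k_inf = nu * Sigma_f / Sigma_a
k_inf = 2.37 * 0.031 / 0.965
k_inf = 0.076135

0.076135


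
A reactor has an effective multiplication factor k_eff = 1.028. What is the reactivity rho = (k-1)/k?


rho = (k_eff - 1) / k_eff
rho = (1.028 - 1) / 1.028
rho = 0.027237

0.027237


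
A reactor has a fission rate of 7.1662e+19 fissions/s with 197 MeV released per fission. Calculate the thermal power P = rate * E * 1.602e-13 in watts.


P = fission_rate * E_MeV * 1.602e-13
P = 7.1662e+19 * 197 * 1.602e-13
P = 2.2616e+09 W

2.2616e+09


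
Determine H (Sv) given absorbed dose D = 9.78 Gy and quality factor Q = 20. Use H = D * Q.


H = D * Q
H = 9.78 * 20
H = 195.60 Sv

195.60


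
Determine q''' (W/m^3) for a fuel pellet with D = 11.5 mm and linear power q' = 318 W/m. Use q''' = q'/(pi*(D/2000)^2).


r = D / 2 / 1000 = 11.5 / 2 / 1000 = 0.00575 m
q''' = q' / (pi * r^2)
q''' = 318 / (pi * 0.00575^2)
q''' = 3.0616e+06 W/m^3

3.0616e+06


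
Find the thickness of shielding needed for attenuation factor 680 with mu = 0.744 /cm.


x = ln(factor) / mu
x = ln(680) / 0.744
x = 8.7663 cm

8.7663


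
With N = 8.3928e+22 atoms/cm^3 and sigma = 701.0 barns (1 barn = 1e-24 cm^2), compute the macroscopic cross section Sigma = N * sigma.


Sigma = N * sigma_barns * 1e-24
Sigma = 8.3928e+22 * 701.0 * 1e-24
Sigma = 58.834 /cm

58.834


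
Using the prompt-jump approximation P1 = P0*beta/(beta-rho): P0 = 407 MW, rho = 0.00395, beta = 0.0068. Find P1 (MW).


P1/P0 = beta / (beta - rho)
P1/P0 = 0.0068 / (0.0068 - 0.00395) = 2.385965
P1 = 407 * 2.385965 = 971.09 MW

971.09


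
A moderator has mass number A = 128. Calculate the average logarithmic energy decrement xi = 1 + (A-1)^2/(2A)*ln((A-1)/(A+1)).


xi = 1 + (A-1)^2/(2A) * ln((A-1)/(A+1))
xi = 1 + (128-1)^2/(2*128) * ln((128-1)/(128 +1))
xi = 0.015544

0.015544


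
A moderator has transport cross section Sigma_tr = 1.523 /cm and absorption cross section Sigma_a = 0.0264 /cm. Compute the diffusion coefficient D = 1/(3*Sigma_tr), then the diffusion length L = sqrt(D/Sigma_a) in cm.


D = 1 / (3 * Sigma_tr) = 1 / (3 * 1.523) = 0.2188663 cm
L = sqrt(D / Sigma_a)
L = sqrt(0.2188663 / 0.0264)
L = 2.8793 cm

2.8793


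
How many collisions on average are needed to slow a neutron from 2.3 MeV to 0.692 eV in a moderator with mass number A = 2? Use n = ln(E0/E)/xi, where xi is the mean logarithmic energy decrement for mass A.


xi = 1 + (A-1)^2/(2A)*ln((A-1)/(A+1)) = 0.7253469 (for A = 2)
n = ln(E0/E) / xi
n = ln(2.3e6 / 0.692) / 0.7253469
n = ln(3.323699e+06) / 0.7253469 = 20.703

20.703


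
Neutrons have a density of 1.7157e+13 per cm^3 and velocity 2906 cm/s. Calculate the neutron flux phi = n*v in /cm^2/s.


phi = n * v
phi = 1.7157e+13 * 2906
phi = 4.9858e+16 /cm^2/s

4.9858e+16


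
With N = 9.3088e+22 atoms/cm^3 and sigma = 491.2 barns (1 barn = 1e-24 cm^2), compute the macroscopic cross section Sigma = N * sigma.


Sigma = N * sigma_barns * 1e-24
Sigma = 9.3088e+22 * 491.2 * 1e-24
Sigma = 45.725 /cm

45.725


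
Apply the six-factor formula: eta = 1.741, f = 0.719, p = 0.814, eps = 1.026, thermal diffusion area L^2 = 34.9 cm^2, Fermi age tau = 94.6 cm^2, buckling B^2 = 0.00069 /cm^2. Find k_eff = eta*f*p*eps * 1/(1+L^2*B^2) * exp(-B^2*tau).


k_inf = eta*f*p*eps = 1.741*0.719*0.814*1.026 = 1.045441
P_TNL = 1/(1 + L^2*B^2) = 1/(1 + 34.9*0.00069) = 0.9764853
P_FNL = exp(-B^2*tau) = exp(-0.00069*94.6) = 0.9368107
k_eff = k_inf * P_TNL * P_FNL = 1.045441 * 0.9764853 * 0.9368107
k_eff = 0.95635

0.95635


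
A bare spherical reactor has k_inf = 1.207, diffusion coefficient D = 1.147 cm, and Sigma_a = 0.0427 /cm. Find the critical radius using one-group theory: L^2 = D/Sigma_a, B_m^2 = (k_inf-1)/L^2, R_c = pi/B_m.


L^2 = D / Sigma_a = 1.147 / 0.0427 = 26.86183 cm^2
B_m^2 = (k_inf - 1) / L^2 = (1.207 - 1) / 26.86183 = 0.007706102 /cm^2
For a bare sphere: B_g = pi/R, so R_c = pi / sqrt(B_m^2)
R_c = pi / sqrt(0.007706102) = 35.788 cm

35.788


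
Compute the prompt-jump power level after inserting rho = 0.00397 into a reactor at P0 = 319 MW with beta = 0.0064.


P1/P0 = beta / (beta - rho)
P1/P0 = 0.0064 / (0.0064 - 0.00397) = 2.633745
P1 = 319 * 2.633745 = 840.16 MW

840.16


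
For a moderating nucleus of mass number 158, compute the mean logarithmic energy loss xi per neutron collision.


xi = 1 + (A-1)^2/(2A) * ln((A-1)/(A+1))
xi = 1 + (158-1)^2/(2*158) * ln((158-1)/(158 +1))
xi = 0.012605

0.012605


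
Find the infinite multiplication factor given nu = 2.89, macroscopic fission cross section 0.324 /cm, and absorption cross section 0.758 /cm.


k_inf = nu * Sigma_f / Sigma_a
k_inf = 2.89 * 0.324 / 0.758
k_inf = 1.2353

1.2353


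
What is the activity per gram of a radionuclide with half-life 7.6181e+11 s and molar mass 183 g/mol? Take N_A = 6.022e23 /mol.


lambda = ln(2) / t_half = ln(2) / 7.6181e+11 = 9.098688e-13 /s
SA = lambda * N_A / M
SA = 9.098688e-13 * 6.022e23 / 183
SA = 2.9941e+09 Bq/g

2.9941e+09


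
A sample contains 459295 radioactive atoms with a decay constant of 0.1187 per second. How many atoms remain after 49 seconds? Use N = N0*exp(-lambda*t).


N = N0 * exp(-lambda * t)
N = 459295 * exp(-0.1187 * 49)
N = 1368.1

1368.1


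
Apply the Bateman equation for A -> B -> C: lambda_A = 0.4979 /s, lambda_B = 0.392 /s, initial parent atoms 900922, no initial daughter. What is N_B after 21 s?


N_B(t) = lambda_A * N_A0 / (lambda_B - lambda_A) * [exp(-lambda_A*t) - exp(-lambda_B*t)]
exp(-0.4979*21) = 2.877798e-05; exp(-0.392*21) = 2.660038e-04
N_B = 0.4979 * 900922 / (0.392 - 0.4979) * (2.877798e-05 - 2.660038e-04)
N_B = 1004.8

1004.8


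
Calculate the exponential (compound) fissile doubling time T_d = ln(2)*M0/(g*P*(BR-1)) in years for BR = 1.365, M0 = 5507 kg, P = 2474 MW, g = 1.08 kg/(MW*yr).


Breeding gain G = BR - 1 = 1.365 - 1 = 0.365
Fissile production rate = g * P * G = 1.08 * 2474 * 0.365 = 975.2508 kg/yr
T_d = ln(2) * M0 / (g * P * G)
T_d = ln(2) * 5507 / 975.2508 = 3.9140 yr

3.9140


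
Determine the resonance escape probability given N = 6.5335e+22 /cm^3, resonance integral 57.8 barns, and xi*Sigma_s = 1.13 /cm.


p = exp(-N * I * 1e-24 / (xi*Sigma_s))
p = exp(-6.5335e+22 * 57.8 * 1e-24 / 1.13)
p = 0.035369

0.035369


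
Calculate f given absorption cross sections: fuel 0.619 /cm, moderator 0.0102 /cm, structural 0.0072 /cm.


f = Sigma_a_fuel / (Sigma_a_fuel + Sigma_a_mod + Sigma_a_other)
f = 0.619 / (0.619 + 0.0102 + 0.0072)
f = 0.97266

0.97266


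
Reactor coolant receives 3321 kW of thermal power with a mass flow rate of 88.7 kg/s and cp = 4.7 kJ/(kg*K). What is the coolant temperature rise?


dT = Q / (m_dot * cp)
dT = 3321 / (88.7 * 4.7)
dT = 7.9661 C

7.9661


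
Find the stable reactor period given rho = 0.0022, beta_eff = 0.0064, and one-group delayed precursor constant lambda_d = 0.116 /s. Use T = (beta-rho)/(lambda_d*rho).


T = (beta - rho) / (lambda_d * rho)
T = (0.0064 - 0.0022) / (0.116 * 0.0022)
T = 16.458 s

16.458


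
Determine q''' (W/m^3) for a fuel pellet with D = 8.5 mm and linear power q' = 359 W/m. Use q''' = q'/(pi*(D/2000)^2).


r = D / 2 / 1000 = 8.5 / 2 / 1000 = 0.00425 m
q''' = q' / (pi * r^2)
q''' = 359 / (pi * 0.00425^2)
q''' = 6.3265e+06 W/m^3

6.3265e+06


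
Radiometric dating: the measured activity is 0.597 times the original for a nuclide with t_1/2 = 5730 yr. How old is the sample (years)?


lambda = ln(2) / t_half = ln(2) / 5730 = 1.209681e-04 /yr
t = -ln(A/A0) / lambda
t = -ln(0.597) / 1.209681e-04
t = 4264.2 yr

4264.2


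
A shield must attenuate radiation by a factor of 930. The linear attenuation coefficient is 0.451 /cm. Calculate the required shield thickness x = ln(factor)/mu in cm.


x = ln(factor) / mu
x = ln(930) / 0.451
x = 15.156 cm

15.156


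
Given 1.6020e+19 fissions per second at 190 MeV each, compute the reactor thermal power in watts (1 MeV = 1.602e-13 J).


P = fission_rate * E_MeV * 1.602e-13
P = 1.6020e+19 * 190 * 1.602e-13
P = 4.8762e+08 W

4.8762e+08


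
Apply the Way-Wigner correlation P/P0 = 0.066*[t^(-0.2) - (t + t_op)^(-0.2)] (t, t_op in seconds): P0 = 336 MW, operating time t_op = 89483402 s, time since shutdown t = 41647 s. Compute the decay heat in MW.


P/P0 = 0.066 * [t^(-0.2) - (t + t_op)^(-0.2)]
P/P0 = 0.066 * [41647^(-0.2) - (41647 + 89483402)^(-0.2)]
P/P0 = 0.066 * [0.1191470 - 0.02568095] = 0.006168759
P = 336 * 0.006168759 = 2.0727 MW

2.0727


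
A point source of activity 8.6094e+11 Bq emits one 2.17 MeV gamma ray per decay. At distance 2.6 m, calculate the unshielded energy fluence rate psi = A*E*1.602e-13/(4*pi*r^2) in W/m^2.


psi = A * E * 1.602e-13 / (4*pi*r^2)
psi = 8.6094e+11 * 2.17 * 1.602e-13 / (4*pi*2.6^2)
psi = 0.0035232 W/m^2

0.0035232


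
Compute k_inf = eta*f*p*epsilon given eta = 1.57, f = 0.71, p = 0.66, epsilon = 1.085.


k_inf = eta * f * p * epsilon
k_inf = 1.57 * 0.71 * 0.66 * 1.085
k_inf = 0.79824

0.79824


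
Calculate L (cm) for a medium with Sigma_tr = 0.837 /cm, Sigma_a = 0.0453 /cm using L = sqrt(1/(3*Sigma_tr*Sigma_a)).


D = 1 / (3 * Sigma_tr) = 1 / (3 * 0.837) = 0.3982477 cm
L = sqrt(D / Sigma_a)
L = sqrt(0.3982477 / 0.0453)
L = 2.9650 cm

2.9650


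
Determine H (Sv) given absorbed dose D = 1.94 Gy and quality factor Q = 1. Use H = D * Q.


H = D * Q
H = 1.94 * 1
H = 1.9400 Sv

1.9400


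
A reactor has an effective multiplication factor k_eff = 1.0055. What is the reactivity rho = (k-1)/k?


rho = (k_eff - 1) / k_eff
rho = (1.0055 - 1) / 1.0055
rho = 0.0054699

0.0054699


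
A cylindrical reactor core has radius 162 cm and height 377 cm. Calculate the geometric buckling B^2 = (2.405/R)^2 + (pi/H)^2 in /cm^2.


B^2 = (2.405/R)^2 + (pi/H)^2
B^2 = (2.405/162)^2 + (pi/377)^2
B^2 = 2.8984e-04 /cm^2

2.8984e-04


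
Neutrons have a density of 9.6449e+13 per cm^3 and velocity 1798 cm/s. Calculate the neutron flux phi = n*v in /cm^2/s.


phi = n * v
phi = 9.6449e+13 * 1798
phi = 1.7342e+17 /cm^2/s

1.7342e+17


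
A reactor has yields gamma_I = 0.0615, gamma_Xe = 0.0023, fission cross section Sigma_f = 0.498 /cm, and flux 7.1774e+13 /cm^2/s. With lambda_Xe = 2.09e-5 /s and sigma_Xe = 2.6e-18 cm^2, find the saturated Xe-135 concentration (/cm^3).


Xe_eq = (gamma_I + gamma_Xe) * Sigma_f * phi / (lambda_Xe + sigma_Xe * phi)
Numerator = (0.0615 + 0.0023) * 0.498 * 7.1774e+13 = 2.280432e+12
Denominator = 2.09e-5 + 2.6e-18 * 7.1774e+13 = 2.075124e-04
Xe_eq = 2.280432e+12 / 2.075124e-04 = 1.0989e+16 /cm^3

1.0989e+16


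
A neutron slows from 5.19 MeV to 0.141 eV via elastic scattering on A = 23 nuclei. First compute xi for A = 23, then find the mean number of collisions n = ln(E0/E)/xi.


xi = 1 + (A-1)^2/(2A)*ln((A-1)/(A+1)) = 0.08448899 (for A = 23)
n = ln(E0/E) / xi
n = ln(5.19e6 / 0.141) / 0.08448899
n = ln(3.680851e+07) / 0.08448899 = 206.20

206.20


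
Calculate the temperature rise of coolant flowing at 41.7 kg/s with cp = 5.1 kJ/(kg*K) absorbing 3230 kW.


dT = Q / (m_dot * cp)
dT = 3230 / (41.7 * 5.1)
dT = 15.188 C

15.188


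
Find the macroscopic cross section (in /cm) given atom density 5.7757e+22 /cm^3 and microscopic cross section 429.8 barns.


Sigma = N * sigma_barns * 1e-24
Sigma = 5.7757e+22 * 429.8 * 1e-24
Sigma = 24.824 /cm

24.824


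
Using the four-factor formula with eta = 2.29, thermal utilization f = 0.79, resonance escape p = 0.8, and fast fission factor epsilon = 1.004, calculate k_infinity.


k_inf = eta * f * p * epsilon
k_inf = 2.29 * 0.79 * 0.8 * 1.004
k_inf = 1.4531

1.4531


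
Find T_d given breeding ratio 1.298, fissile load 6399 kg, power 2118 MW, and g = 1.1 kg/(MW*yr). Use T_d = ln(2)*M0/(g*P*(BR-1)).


Breeding gain G = BR - 1 = 1.298 - 1 = 0.298
Fissile production rate = g * P * G = 1.1 * 2118 * 0.298 = 694.2804 kg/yr
T_d = ln(2) * M0 / (g * P * G)
T_d = ln(2) * 6399 / 694.2804 = 6.3886 yr

6.3886


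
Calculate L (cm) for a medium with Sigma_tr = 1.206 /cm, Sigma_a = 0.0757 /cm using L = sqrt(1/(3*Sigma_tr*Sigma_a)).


D = 1 / (3 * Sigma_tr) = 1 / (3 * 1.206) = 0.2763958 cm
L = sqrt(D / Sigma_a)
L = sqrt(0.2763958 / 0.0757)
L = 1.9108 cm

1.9108


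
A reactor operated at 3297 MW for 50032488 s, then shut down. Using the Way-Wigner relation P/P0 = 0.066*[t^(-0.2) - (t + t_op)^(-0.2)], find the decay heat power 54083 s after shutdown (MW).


P/P0 = 0.066 * [t^(-0.2) - (t + t_op)^(-0.2)]
P/P0 = 0.066 * [54083^(-0.2) - (54083 + 50032488)^(-0.2)]
P/P0 = 0.066 * [0.1130805 - 0.02884402] = 0.005559608
P = 3297 * 0.005559608 = 18.330 MW

18.330


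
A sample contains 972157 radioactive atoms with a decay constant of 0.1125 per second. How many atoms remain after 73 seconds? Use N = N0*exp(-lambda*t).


N = N0 * exp(-lambda * t)
N = 972157 * exp(-0.1125 * 73)
N = 263.69

263.69


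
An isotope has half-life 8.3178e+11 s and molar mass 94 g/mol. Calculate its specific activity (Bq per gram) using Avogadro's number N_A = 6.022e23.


lambda = ln(2) / t_half = ln(2) / 8.3178e+11 = 8.333299e-13 /s
SA = lambda * N_A / M
SA = 8.333299e-13 * 6.022e23 / 94
SA = 5.3386e+09 Bq/g

5.3386e+09


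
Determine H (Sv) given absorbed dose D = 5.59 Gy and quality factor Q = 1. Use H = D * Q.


H = D * Q
H = 5.59 * 1
H = 5.5900 Sv

5.5900


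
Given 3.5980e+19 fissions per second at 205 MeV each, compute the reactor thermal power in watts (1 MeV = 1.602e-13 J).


P = fission_rate * E_MeV * 1.602e-13
P = 3.5980e+19 * 205 * 1.602e-13
P = 1.1816e+09 W

1.1816e+09


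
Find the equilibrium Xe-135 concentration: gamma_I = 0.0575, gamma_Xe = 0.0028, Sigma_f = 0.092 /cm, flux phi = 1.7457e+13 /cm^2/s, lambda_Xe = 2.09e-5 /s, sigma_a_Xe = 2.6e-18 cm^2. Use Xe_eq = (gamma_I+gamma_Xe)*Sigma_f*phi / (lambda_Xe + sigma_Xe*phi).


Xe_eq = (gamma_I + gamma_Xe) * Sigma_f * phi / (lambda_Xe + sigma_Xe * phi)
Numerator = (0.0575 + 0.0028) * 0.092 * 1.7457e+13 = 9.684445e+10
Denominator = 2.09e-5 + 2.6e-18 * 1.7457e+13 = 6.628820e-05
Xe_eq = 9.684445e+10 / 6.628820e-05 = 1.4610e+15 /cm^3

1.4610e+15


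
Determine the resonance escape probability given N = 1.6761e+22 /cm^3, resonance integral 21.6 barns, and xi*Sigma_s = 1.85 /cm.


p = exp(-N * I * 1e-24 / (xi*Sigma_s))
p = exp(-1.6761e+22 * 21.6 * 1e-24 / 1.85)
p = 0.82226

0.82226


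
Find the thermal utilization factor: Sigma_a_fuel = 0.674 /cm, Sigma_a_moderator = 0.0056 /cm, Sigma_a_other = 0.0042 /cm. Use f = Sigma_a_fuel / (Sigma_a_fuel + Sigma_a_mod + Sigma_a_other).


f = Sigma_a_fuel / (Sigma_a_fuel + Sigma_a_mod + Sigma_a_other)
f = 0.674 / (0.674 + 0.0056 + 0.0042)
f = 0.98567

0.98567


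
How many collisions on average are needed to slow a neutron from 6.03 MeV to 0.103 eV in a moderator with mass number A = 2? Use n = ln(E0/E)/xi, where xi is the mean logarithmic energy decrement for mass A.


xi = 1 + (A-1)^2/(2A)*ln((A-1)/(A+1)) = 0.7253469 (for A = 2)
n = ln(E0/E) / xi
n = ln(6.03e6 / 0.103) / 0.7253469
n = ln(5.854369e+07) / 0.7253469 = 24.658

24.658


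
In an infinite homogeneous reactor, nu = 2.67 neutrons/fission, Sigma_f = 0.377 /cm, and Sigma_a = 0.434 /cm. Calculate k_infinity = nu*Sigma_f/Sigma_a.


k_inf = nu * Sigma_f / Sigma_a
k_inf = 2.67 * 0.377 / 0.434
k_inf = 2.3193

2.3193


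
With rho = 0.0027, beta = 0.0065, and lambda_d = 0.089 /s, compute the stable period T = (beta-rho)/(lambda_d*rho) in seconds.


T = (beta - rho) / (lambda_d * rho)
T = (0.0065 - 0.0027) / (0.089 * 0.0027)
T = 15.814 s

15.814


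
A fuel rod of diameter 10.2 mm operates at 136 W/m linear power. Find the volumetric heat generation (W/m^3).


r = D / 2 / 1000 = 10.2 / 2 / 1000 = 0.0051 m
q''' = q' / (pi * r^2)
q''' = 136 / (pi * 0.0051^2)
q''' = 1.6644e+06 W/m^3

1.6644e+06


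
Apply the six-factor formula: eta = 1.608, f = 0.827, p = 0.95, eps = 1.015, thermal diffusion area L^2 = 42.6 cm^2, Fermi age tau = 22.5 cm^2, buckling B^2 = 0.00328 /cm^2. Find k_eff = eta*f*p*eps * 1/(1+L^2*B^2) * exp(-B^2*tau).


k_inf = eta*f*p*eps = 1.608*0.827*0.95*1.015 = 1.282275
P_TNL = 1/(1 + L^2*B^2) = 1/(1 + 42.6*0.00328) = 0.8774023
P_FNL = exp(-B^2*tau) = exp(-0.00328*22.5) = 0.9288574
k_eff = k_inf * P_TNL * P_FNL = 1.282275 * 0.8774023 * 0.9288574
k_eff = 1.0450

1.0450


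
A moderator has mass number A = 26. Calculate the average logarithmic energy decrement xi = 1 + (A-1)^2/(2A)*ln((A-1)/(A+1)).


xi = 1 + (A-1)^2/(2A) * ln((A-1)/(A+1))
xi = 1 + (26-1)^2/(2*26) * ln((26-1)/(26 +1))
xi = 0.074987

0.074987


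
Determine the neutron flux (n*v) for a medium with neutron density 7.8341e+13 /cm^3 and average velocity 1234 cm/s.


phi = n * v
phi = 7.8341e+13 * 1234
phi = 9.6673e+16 /cm^2/s

9.6673e+16


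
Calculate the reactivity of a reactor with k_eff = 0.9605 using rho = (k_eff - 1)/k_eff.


rho = (k_eff - 1) / k_eff
rho = (0.9605 - 1) / 0.9605
rho = -0.041124

-0.041124


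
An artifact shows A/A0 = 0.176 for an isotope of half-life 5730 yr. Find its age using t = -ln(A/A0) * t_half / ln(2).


lambda = ln(2) / t_half = ln(2) / 5730 = 1.209681e-04 /yr
t = -ln(A/A0) / lambda
t = -ln(0.176) / 1.209681e-04
t = 14361 yr

14361


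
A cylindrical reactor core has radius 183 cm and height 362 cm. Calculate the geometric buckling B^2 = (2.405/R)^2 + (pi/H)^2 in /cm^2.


B^2 = (2.405/R)^2 + (pi/H)^2
B^2 = (2.405/183)^2 + (pi/362)^2
B^2 = 2.4803e-04 /cm^2

2.4803e-04
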